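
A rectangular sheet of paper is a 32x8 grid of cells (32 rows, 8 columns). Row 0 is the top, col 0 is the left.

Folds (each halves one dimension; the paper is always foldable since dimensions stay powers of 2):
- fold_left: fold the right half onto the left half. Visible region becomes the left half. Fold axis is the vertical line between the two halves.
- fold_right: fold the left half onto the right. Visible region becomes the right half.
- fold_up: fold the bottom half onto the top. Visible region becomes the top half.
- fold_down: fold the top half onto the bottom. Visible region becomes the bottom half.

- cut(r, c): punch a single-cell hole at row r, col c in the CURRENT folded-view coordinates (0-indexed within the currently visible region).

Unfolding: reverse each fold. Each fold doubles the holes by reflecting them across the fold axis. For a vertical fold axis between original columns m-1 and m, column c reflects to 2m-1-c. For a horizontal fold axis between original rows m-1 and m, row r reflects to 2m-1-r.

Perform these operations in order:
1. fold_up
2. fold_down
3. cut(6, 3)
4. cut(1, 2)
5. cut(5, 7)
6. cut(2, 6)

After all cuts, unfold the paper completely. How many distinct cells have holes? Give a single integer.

Op 1 fold_up: fold axis h@16; visible region now rows[0,16) x cols[0,8) = 16x8
Op 2 fold_down: fold axis h@8; visible region now rows[8,16) x cols[0,8) = 8x8
Op 3 cut(6, 3): punch at orig (14,3); cuts so far [(14, 3)]; region rows[8,16) x cols[0,8) = 8x8
Op 4 cut(1, 2): punch at orig (9,2); cuts so far [(9, 2), (14, 3)]; region rows[8,16) x cols[0,8) = 8x8
Op 5 cut(5, 7): punch at orig (13,7); cuts so far [(9, 2), (13, 7), (14, 3)]; region rows[8,16) x cols[0,8) = 8x8
Op 6 cut(2, 6): punch at orig (10,6); cuts so far [(9, 2), (10, 6), (13, 7), (14, 3)]; region rows[8,16) x cols[0,8) = 8x8
Unfold 1 (reflect across h@8): 8 holes -> [(1, 3), (2, 7), (5, 6), (6, 2), (9, 2), (10, 6), (13, 7), (14, 3)]
Unfold 2 (reflect across h@16): 16 holes -> [(1, 3), (2, 7), (5, 6), (6, 2), (9, 2), (10, 6), (13, 7), (14, 3), (17, 3), (18, 7), (21, 6), (22, 2), (25, 2), (26, 6), (29, 7), (30, 3)]

Answer: 16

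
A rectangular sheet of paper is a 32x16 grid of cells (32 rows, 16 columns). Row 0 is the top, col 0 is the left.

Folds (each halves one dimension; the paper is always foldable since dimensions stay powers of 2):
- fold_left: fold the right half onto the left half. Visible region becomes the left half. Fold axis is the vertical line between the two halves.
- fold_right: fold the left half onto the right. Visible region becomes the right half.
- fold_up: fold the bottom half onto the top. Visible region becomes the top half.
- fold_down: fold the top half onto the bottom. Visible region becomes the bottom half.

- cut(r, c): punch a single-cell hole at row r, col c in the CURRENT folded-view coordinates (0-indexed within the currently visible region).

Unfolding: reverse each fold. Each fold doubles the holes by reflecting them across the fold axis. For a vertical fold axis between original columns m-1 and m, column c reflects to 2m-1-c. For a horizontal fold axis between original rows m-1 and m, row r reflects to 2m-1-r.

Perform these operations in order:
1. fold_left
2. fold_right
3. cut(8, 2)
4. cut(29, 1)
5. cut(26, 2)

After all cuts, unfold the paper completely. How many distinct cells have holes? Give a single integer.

Answer: 12

Derivation:
Op 1 fold_left: fold axis v@8; visible region now rows[0,32) x cols[0,8) = 32x8
Op 2 fold_right: fold axis v@4; visible region now rows[0,32) x cols[4,8) = 32x4
Op 3 cut(8, 2): punch at orig (8,6); cuts so far [(8, 6)]; region rows[0,32) x cols[4,8) = 32x4
Op 4 cut(29, 1): punch at orig (29,5); cuts so far [(8, 6), (29, 5)]; region rows[0,32) x cols[4,8) = 32x4
Op 5 cut(26, 2): punch at orig (26,6); cuts so far [(8, 6), (26, 6), (29, 5)]; region rows[0,32) x cols[4,8) = 32x4
Unfold 1 (reflect across v@4): 6 holes -> [(8, 1), (8, 6), (26, 1), (26, 6), (29, 2), (29, 5)]
Unfold 2 (reflect across v@8): 12 holes -> [(8, 1), (8, 6), (8, 9), (8, 14), (26, 1), (26, 6), (26, 9), (26, 14), (29, 2), (29, 5), (29, 10), (29, 13)]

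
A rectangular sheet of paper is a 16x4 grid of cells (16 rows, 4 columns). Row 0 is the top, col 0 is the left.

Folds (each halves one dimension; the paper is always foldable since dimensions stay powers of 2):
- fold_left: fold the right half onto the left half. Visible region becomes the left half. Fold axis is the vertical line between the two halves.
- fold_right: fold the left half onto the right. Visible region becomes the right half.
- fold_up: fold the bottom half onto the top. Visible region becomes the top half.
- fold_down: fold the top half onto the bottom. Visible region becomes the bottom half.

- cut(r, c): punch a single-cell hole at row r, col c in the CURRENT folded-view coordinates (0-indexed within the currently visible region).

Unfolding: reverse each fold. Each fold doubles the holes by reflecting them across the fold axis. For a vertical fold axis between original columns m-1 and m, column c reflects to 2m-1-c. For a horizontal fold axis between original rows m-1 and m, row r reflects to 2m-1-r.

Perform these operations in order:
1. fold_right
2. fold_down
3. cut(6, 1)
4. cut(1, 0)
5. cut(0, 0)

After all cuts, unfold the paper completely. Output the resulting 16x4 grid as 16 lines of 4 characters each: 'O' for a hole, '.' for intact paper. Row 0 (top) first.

Op 1 fold_right: fold axis v@2; visible region now rows[0,16) x cols[2,4) = 16x2
Op 2 fold_down: fold axis h@8; visible region now rows[8,16) x cols[2,4) = 8x2
Op 3 cut(6, 1): punch at orig (14,3); cuts so far [(14, 3)]; region rows[8,16) x cols[2,4) = 8x2
Op 4 cut(1, 0): punch at orig (9,2); cuts so far [(9, 2), (14, 3)]; region rows[8,16) x cols[2,4) = 8x2
Op 5 cut(0, 0): punch at orig (8,2); cuts so far [(8, 2), (9, 2), (14, 3)]; region rows[8,16) x cols[2,4) = 8x2
Unfold 1 (reflect across h@8): 6 holes -> [(1, 3), (6, 2), (7, 2), (8, 2), (9, 2), (14, 3)]
Unfold 2 (reflect across v@2): 12 holes -> [(1, 0), (1, 3), (6, 1), (6, 2), (7, 1), (7, 2), (8, 1), (8, 2), (9, 1), (9, 2), (14, 0), (14, 3)]

Answer: ....
O..O
....
....
....
....
.OO.
.OO.
.OO.
.OO.
....
....
....
....
O..O
....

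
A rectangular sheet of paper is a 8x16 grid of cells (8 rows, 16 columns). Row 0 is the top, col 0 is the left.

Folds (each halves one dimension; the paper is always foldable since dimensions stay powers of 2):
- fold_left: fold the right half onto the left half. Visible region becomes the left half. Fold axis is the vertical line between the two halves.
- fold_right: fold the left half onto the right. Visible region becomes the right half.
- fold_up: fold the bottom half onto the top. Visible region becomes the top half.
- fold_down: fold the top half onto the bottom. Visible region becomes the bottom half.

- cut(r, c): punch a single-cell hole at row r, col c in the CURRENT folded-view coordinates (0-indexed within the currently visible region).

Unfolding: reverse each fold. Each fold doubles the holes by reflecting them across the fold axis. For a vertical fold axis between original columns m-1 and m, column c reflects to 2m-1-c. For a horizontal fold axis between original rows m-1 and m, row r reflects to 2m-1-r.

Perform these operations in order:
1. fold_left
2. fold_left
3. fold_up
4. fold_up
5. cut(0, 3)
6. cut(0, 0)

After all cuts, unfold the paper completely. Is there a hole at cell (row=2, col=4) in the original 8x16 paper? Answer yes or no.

Answer: no

Derivation:
Op 1 fold_left: fold axis v@8; visible region now rows[0,8) x cols[0,8) = 8x8
Op 2 fold_left: fold axis v@4; visible region now rows[0,8) x cols[0,4) = 8x4
Op 3 fold_up: fold axis h@4; visible region now rows[0,4) x cols[0,4) = 4x4
Op 4 fold_up: fold axis h@2; visible region now rows[0,2) x cols[0,4) = 2x4
Op 5 cut(0, 3): punch at orig (0,3); cuts so far [(0, 3)]; region rows[0,2) x cols[0,4) = 2x4
Op 6 cut(0, 0): punch at orig (0,0); cuts so far [(0, 0), (0, 3)]; region rows[0,2) x cols[0,4) = 2x4
Unfold 1 (reflect across h@2): 4 holes -> [(0, 0), (0, 3), (3, 0), (3, 3)]
Unfold 2 (reflect across h@4): 8 holes -> [(0, 0), (0, 3), (3, 0), (3, 3), (4, 0), (4, 3), (7, 0), (7, 3)]
Unfold 3 (reflect across v@4): 16 holes -> [(0, 0), (0, 3), (0, 4), (0, 7), (3, 0), (3, 3), (3, 4), (3, 7), (4, 0), (4, 3), (4, 4), (4, 7), (7, 0), (7, 3), (7, 4), (7, 7)]
Unfold 4 (reflect across v@8): 32 holes -> [(0, 0), (0, 3), (0, 4), (0, 7), (0, 8), (0, 11), (0, 12), (0, 15), (3, 0), (3, 3), (3, 4), (3, 7), (3, 8), (3, 11), (3, 12), (3, 15), (4, 0), (4, 3), (4, 4), (4, 7), (4, 8), (4, 11), (4, 12), (4, 15), (7, 0), (7, 3), (7, 4), (7, 7), (7, 8), (7, 11), (7, 12), (7, 15)]
Holes: [(0, 0), (0, 3), (0, 4), (0, 7), (0, 8), (0, 11), (0, 12), (0, 15), (3, 0), (3, 3), (3, 4), (3, 7), (3, 8), (3, 11), (3, 12), (3, 15), (4, 0), (4, 3), (4, 4), (4, 7), (4, 8), (4, 11), (4, 12), (4, 15), (7, 0), (7, 3), (7, 4), (7, 7), (7, 8), (7, 11), (7, 12), (7, 15)]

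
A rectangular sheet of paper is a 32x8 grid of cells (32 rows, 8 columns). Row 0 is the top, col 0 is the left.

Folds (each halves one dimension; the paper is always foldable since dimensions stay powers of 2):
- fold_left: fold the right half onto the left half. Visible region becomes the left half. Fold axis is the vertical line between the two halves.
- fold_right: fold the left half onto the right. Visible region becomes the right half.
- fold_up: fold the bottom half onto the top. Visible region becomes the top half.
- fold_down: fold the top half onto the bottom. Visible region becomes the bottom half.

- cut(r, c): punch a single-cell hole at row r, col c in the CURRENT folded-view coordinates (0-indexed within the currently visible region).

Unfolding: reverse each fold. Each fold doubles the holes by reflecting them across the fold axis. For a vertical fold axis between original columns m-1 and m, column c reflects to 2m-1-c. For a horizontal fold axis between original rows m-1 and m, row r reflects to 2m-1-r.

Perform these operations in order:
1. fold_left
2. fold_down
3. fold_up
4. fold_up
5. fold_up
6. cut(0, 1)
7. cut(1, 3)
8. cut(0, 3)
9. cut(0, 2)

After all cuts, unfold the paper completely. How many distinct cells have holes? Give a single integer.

Answer: 128

Derivation:
Op 1 fold_left: fold axis v@4; visible region now rows[0,32) x cols[0,4) = 32x4
Op 2 fold_down: fold axis h@16; visible region now rows[16,32) x cols[0,4) = 16x4
Op 3 fold_up: fold axis h@24; visible region now rows[16,24) x cols[0,4) = 8x4
Op 4 fold_up: fold axis h@20; visible region now rows[16,20) x cols[0,4) = 4x4
Op 5 fold_up: fold axis h@18; visible region now rows[16,18) x cols[0,4) = 2x4
Op 6 cut(0, 1): punch at orig (16,1); cuts so far [(16, 1)]; region rows[16,18) x cols[0,4) = 2x4
Op 7 cut(1, 3): punch at orig (17,3); cuts so far [(16, 1), (17, 3)]; region rows[16,18) x cols[0,4) = 2x4
Op 8 cut(0, 3): punch at orig (16,3); cuts so far [(16, 1), (16, 3), (17, 3)]; region rows[16,18) x cols[0,4) = 2x4
Op 9 cut(0, 2): punch at orig (16,2); cuts so far [(16, 1), (16, 2), (16, 3), (17, 3)]; region rows[16,18) x cols[0,4) = 2x4
Unfold 1 (reflect across h@18): 8 holes -> [(16, 1), (16, 2), (16, 3), (17, 3), (18, 3), (19, 1), (19, 2), (19, 3)]
Unfold 2 (reflect across h@20): 16 holes -> [(16, 1), (16, 2), (16, 3), (17, 3), (18, 3), (19, 1), (19, 2), (19, 3), (20, 1), (20, 2), (20, 3), (21, 3), (22, 3), (23, 1), (23, 2), (23, 3)]
Unfold 3 (reflect across h@24): 32 holes -> [(16, 1), (16, 2), (16, 3), (17, 3), (18, 3), (19, 1), (19, 2), (19, 3), (20, 1), (20, 2), (20, 3), (21, 3), (22, 3), (23, 1), (23, 2), (23, 3), (24, 1), (24, 2), (24, 3), (25, 3), (26, 3), (27, 1), (27, 2), (27, 3), (28, 1), (28, 2), (28, 3), (29, 3), (30, 3), (31, 1), (31, 2), (31, 3)]
Unfold 4 (reflect across h@16): 64 holes -> [(0, 1), (0, 2), (0, 3), (1, 3), (2, 3), (3, 1), (3, 2), (3, 3), (4, 1), (4, 2), (4, 3), (5, 3), (6, 3), (7, 1), (7, 2), (7, 3), (8, 1), (8, 2), (8, 3), (9, 3), (10, 3), (11, 1), (11, 2), (11, 3), (12, 1), (12, 2), (12, 3), (13, 3), (14, 3), (15, 1), (15, 2), (15, 3), (16, 1), (16, 2), (16, 3), (17, 3), (18, 3), (19, 1), (19, 2), (19, 3), (20, 1), (20, 2), (20, 3), (21, 3), (22, 3), (23, 1), (23, 2), (23, 3), (24, 1), (24, 2), (24, 3), (25, 3), (26, 3), (27, 1), (27, 2), (27, 3), (28, 1), (28, 2), (28, 3), (29, 3), (30, 3), (31, 1), (31, 2), (31, 3)]
Unfold 5 (reflect across v@4): 128 holes -> [(0, 1), (0, 2), (0, 3), (0, 4), (0, 5), (0, 6), (1, 3), (1, 4), (2, 3), (2, 4), (3, 1), (3, 2), (3, 3), (3, 4), (3, 5), (3, 6), (4, 1), (4, 2), (4, 3), (4, 4), (4, 5), (4, 6), (5, 3), (5, 4), (6, 3), (6, 4), (7, 1), (7, 2), (7, 3), (7, 4), (7, 5), (7, 6), (8, 1), (8, 2), (8, 3), (8, 4), (8, 5), (8, 6), (9, 3), (9, 4), (10, 3), (10, 4), (11, 1), (11, 2), (11, 3), (11, 4), (11, 5), (11, 6), (12, 1), (12, 2), (12, 3), (12, 4), (12, 5), (12, 6), (13, 3), (13, 4), (14, 3), (14, 4), (15, 1), (15, 2), (15, 3), (15, 4), (15, 5), (15, 6), (16, 1), (16, 2), (16, 3), (16, 4), (16, 5), (16, 6), (17, 3), (17, 4), (18, 3), (18, 4), (19, 1), (19, 2), (19, 3), (19, 4), (19, 5), (19, 6), (20, 1), (20, 2), (20, 3), (20, 4), (20, 5), (20, 6), (21, 3), (21, 4), (22, 3), (22, 4), (23, 1), (23, 2), (23, 3), (23, 4), (23, 5), (23, 6), (24, 1), (24, 2), (24, 3), (24, 4), (24, 5), (24, 6), (25, 3), (25, 4), (26, 3), (26, 4), (27, 1), (27, 2), (27, 3), (27, 4), (27, 5), (27, 6), (28, 1), (28, 2), (28, 3), (28, 4), (28, 5), (28, 6), (29, 3), (29, 4), (30, 3), (30, 4), (31, 1), (31, 2), (31, 3), (31, 4), (31, 5), (31, 6)]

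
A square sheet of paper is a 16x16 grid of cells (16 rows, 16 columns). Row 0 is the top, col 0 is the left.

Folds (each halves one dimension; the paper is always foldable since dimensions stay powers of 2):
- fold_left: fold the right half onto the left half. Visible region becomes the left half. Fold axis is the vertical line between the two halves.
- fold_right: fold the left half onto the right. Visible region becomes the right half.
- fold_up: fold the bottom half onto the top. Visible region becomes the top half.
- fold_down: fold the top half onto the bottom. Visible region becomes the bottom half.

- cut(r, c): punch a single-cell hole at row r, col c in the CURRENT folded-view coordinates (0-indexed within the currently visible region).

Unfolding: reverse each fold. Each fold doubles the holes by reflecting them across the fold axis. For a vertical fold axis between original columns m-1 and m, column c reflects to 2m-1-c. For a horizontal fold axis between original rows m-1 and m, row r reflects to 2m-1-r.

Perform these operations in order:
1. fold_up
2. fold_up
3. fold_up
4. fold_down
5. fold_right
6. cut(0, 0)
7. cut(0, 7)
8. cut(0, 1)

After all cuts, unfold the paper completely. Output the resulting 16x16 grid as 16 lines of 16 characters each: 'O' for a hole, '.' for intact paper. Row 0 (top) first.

Op 1 fold_up: fold axis h@8; visible region now rows[0,8) x cols[0,16) = 8x16
Op 2 fold_up: fold axis h@4; visible region now rows[0,4) x cols[0,16) = 4x16
Op 3 fold_up: fold axis h@2; visible region now rows[0,2) x cols[0,16) = 2x16
Op 4 fold_down: fold axis h@1; visible region now rows[1,2) x cols[0,16) = 1x16
Op 5 fold_right: fold axis v@8; visible region now rows[1,2) x cols[8,16) = 1x8
Op 6 cut(0, 0): punch at orig (1,8); cuts so far [(1, 8)]; region rows[1,2) x cols[8,16) = 1x8
Op 7 cut(0, 7): punch at orig (1,15); cuts so far [(1, 8), (1, 15)]; region rows[1,2) x cols[8,16) = 1x8
Op 8 cut(0, 1): punch at orig (1,9); cuts so far [(1, 8), (1, 9), (1, 15)]; region rows[1,2) x cols[8,16) = 1x8
Unfold 1 (reflect across v@8): 6 holes -> [(1, 0), (1, 6), (1, 7), (1, 8), (1, 9), (1, 15)]
Unfold 2 (reflect across h@1): 12 holes -> [(0, 0), (0, 6), (0, 7), (0, 8), (0, 9), (0, 15), (1, 0), (1, 6), (1, 7), (1, 8), (1, 9), (1, 15)]
Unfold 3 (reflect across h@2): 24 holes -> [(0, 0), (0, 6), (0, 7), (0, 8), (0, 9), (0, 15), (1, 0), (1, 6), (1, 7), (1, 8), (1, 9), (1, 15), (2, 0), (2, 6), (2, 7), (2, 8), (2, 9), (2, 15), (3, 0), (3, 6), (3, 7), (3, 8), (3, 9), (3, 15)]
Unfold 4 (reflect across h@4): 48 holes -> [(0, 0), (0, 6), (0, 7), (0, 8), (0, 9), (0, 15), (1, 0), (1, 6), (1, 7), (1, 8), (1, 9), (1, 15), (2, 0), (2, 6), (2, 7), (2, 8), (2, 9), (2, 15), (3, 0), (3, 6), (3, 7), (3, 8), (3, 9), (3, 15), (4, 0), (4, 6), (4, 7), (4, 8), (4, 9), (4, 15), (5, 0), (5, 6), (5, 7), (5, 8), (5, 9), (5, 15), (6, 0), (6, 6), (6, 7), (6, 8), (6, 9), (6, 15), (7, 0), (7, 6), (7, 7), (7, 8), (7, 9), (7, 15)]
Unfold 5 (reflect across h@8): 96 holes -> [(0, 0), (0, 6), (0, 7), (0, 8), (0, 9), (0, 15), (1, 0), (1, 6), (1, 7), (1, 8), (1, 9), (1, 15), (2, 0), (2, 6), (2, 7), (2, 8), (2, 9), (2, 15), (3, 0), (3, 6), (3, 7), (3, 8), (3, 9), (3, 15), (4, 0), (4, 6), (4, 7), (4, 8), (4, 9), (4, 15), (5, 0), (5, 6), (5, 7), (5, 8), (5, 9), (5, 15), (6, 0), (6, 6), (6, 7), (6, 8), (6, 9), (6, 15), (7, 0), (7, 6), (7, 7), (7, 8), (7, 9), (7, 15), (8, 0), (8, 6), (8, 7), (8, 8), (8, 9), (8, 15), (9, 0), (9, 6), (9, 7), (9, 8), (9, 9), (9, 15), (10, 0), (10, 6), (10, 7), (10, 8), (10, 9), (10, 15), (11, 0), (11, 6), (11, 7), (11, 8), (11, 9), (11, 15), (12, 0), (12, 6), (12, 7), (12, 8), (12, 9), (12, 15), (13, 0), (13, 6), (13, 7), (13, 8), (13, 9), (13, 15), (14, 0), (14, 6), (14, 7), (14, 8), (14, 9), (14, 15), (15, 0), (15, 6), (15, 7), (15, 8), (15, 9), (15, 15)]

Answer: O.....OOOO.....O
O.....OOOO.....O
O.....OOOO.....O
O.....OOOO.....O
O.....OOOO.....O
O.....OOOO.....O
O.....OOOO.....O
O.....OOOO.....O
O.....OOOO.....O
O.....OOOO.....O
O.....OOOO.....O
O.....OOOO.....O
O.....OOOO.....O
O.....OOOO.....O
O.....OOOO.....O
O.....OOOO.....O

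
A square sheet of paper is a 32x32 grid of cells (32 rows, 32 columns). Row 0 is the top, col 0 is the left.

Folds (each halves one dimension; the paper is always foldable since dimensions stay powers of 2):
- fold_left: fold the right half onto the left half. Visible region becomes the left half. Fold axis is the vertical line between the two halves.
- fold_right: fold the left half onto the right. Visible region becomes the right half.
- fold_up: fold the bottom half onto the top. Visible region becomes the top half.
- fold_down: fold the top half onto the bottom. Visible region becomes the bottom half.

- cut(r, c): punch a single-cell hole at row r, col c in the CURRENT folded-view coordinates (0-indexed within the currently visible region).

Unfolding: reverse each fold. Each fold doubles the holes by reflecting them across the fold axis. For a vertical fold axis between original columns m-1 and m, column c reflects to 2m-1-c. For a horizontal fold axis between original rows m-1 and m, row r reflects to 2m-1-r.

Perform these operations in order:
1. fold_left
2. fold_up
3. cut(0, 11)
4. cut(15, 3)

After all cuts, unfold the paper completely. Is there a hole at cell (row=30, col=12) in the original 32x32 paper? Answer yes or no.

Op 1 fold_left: fold axis v@16; visible region now rows[0,32) x cols[0,16) = 32x16
Op 2 fold_up: fold axis h@16; visible region now rows[0,16) x cols[0,16) = 16x16
Op 3 cut(0, 11): punch at orig (0,11); cuts so far [(0, 11)]; region rows[0,16) x cols[0,16) = 16x16
Op 4 cut(15, 3): punch at orig (15,3); cuts so far [(0, 11), (15, 3)]; region rows[0,16) x cols[0,16) = 16x16
Unfold 1 (reflect across h@16): 4 holes -> [(0, 11), (15, 3), (16, 3), (31, 11)]
Unfold 2 (reflect across v@16): 8 holes -> [(0, 11), (0, 20), (15, 3), (15, 28), (16, 3), (16, 28), (31, 11), (31, 20)]
Holes: [(0, 11), (0, 20), (15, 3), (15, 28), (16, 3), (16, 28), (31, 11), (31, 20)]

Answer: no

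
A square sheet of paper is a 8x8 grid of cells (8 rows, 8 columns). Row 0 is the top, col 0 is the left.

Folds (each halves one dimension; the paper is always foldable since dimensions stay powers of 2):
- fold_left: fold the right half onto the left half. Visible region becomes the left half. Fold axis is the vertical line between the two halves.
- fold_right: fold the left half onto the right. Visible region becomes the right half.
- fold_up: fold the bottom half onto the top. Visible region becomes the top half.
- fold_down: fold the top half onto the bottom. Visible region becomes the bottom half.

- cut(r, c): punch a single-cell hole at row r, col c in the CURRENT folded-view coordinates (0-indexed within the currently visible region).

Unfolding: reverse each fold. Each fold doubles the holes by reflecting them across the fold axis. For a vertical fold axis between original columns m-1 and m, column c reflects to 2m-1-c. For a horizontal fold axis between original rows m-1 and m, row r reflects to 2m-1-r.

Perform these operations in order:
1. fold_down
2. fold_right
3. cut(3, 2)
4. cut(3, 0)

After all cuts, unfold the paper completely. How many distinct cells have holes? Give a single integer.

Answer: 8

Derivation:
Op 1 fold_down: fold axis h@4; visible region now rows[4,8) x cols[0,8) = 4x8
Op 2 fold_right: fold axis v@4; visible region now rows[4,8) x cols[4,8) = 4x4
Op 3 cut(3, 2): punch at orig (7,6); cuts so far [(7, 6)]; region rows[4,8) x cols[4,8) = 4x4
Op 4 cut(3, 0): punch at orig (7,4); cuts so far [(7, 4), (7, 6)]; region rows[4,8) x cols[4,8) = 4x4
Unfold 1 (reflect across v@4): 4 holes -> [(7, 1), (7, 3), (7, 4), (7, 6)]
Unfold 2 (reflect across h@4): 8 holes -> [(0, 1), (0, 3), (0, 4), (0, 6), (7, 1), (7, 3), (7, 4), (7, 6)]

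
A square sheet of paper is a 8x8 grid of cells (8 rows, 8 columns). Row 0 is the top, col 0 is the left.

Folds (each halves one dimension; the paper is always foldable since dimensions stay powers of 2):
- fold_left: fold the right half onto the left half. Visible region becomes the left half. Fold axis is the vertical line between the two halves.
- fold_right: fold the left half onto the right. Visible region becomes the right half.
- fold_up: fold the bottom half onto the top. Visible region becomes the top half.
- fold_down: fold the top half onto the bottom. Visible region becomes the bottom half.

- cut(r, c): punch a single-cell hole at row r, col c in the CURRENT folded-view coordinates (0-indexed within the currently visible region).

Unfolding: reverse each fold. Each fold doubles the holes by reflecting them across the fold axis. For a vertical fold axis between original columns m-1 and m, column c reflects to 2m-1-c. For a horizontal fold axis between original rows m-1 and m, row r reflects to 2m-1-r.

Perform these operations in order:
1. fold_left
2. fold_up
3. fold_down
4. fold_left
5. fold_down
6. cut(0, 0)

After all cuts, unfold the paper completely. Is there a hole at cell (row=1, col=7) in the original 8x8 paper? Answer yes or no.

Answer: yes

Derivation:
Op 1 fold_left: fold axis v@4; visible region now rows[0,8) x cols[0,4) = 8x4
Op 2 fold_up: fold axis h@4; visible region now rows[0,4) x cols[0,4) = 4x4
Op 3 fold_down: fold axis h@2; visible region now rows[2,4) x cols[0,4) = 2x4
Op 4 fold_left: fold axis v@2; visible region now rows[2,4) x cols[0,2) = 2x2
Op 5 fold_down: fold axis h@3; visible region now rows[3,4) x cols[0,2) = 1x2
Op 6 cut(0, 0): punch at orig (3,0); cuts so far [(3, 0)]; region rows[3,4) x cols[0,2) = 1x2
Unfold 1 (reflect across h@3): 2 holes -> [(2, 0), (3, 0)]
Unfold 2 (reflect across v@2): 4 holes -> [(2, 0), (2, 3), (3, 0), (3, 3)]
Unfold 3 (reflect across h@2): 8 holes -> [(0, 0), (0, 3), (1, 0), (1, 3), (2, 0), (2, 3), (3, 0), (3, 3)]
Unfold 4 (reflect across h@4): 16 holes -> [(0, 0), (0, 3), (1, 0), (1, 3), (2, 0), (2, 3), (3, 0), (3, 3), (4, 0), (4, 3), (5, 0), (5, 3), (6, 0), (6, 3), (7, 0), (7, 3)]
Unfold 5 (reflect across v@4): 32 holes -> [(0, 0), (0, 3), (0, 4), (0, 7), (1, 0), (1, 3), (1, 4), (1, 7), (2, 0), (2, 3), (2, 4), (2, 7), (3, 0), (3, 3), (3, 4), (3, 7), (4, 0), (4, 3), (4, 4), (4, 7), (5, 0), (5, 3), (5, 4), (5, 7), (6, 0), (6, 3), (6, 4), (6, 7), (7, 0), (7, 3), (7, 4), (7, 7)]
Holes: [(0, 0), (0, 3), (0, 4), (0, 7), (1, 0), (1, 3), (1, 4), (1, 7), (2, 0), (2, 3), (2, 4), (2, 7), (3, 0), (3, 3), (3, 4), (3, 7), (4, 0), (4, 3), (4, 4), (4, 7), (5, 0), (5, 3), (5, 4), (5, 7), (6, 0), (6, 3), (6, 4), (6, 7), (7, 0), (7, 3), (7, 4), (7, 7)]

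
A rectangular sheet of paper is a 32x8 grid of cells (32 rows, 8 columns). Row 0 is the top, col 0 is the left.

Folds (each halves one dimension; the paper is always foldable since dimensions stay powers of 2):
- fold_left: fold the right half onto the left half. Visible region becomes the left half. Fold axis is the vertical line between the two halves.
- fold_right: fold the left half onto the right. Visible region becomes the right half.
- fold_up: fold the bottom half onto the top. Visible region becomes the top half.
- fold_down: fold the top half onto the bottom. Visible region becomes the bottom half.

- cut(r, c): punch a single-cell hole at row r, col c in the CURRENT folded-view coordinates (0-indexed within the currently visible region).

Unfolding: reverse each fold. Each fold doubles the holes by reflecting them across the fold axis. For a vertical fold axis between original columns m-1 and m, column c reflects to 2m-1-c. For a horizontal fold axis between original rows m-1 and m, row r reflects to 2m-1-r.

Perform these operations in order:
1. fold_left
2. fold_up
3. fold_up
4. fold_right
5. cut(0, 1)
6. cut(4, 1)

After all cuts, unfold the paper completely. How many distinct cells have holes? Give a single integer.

Answer: 32

Derivation:
Op 1 fold_left: fold axis v@4; visible region now rows[0,32) x cols[0,4) = 32x4
Op 2 fold_up: fold axis h@16; visible region now rows[0,16) x cols[0,4) = 16x4
Op 3 fold_up: fold axis h@8; visible region now rows[0,8) x cols[0,4) = 8x4
Op 4 fold_right: fold axis v@2; visible region now rows[0,8) x cols[2,4) = 8x2
Op 5 cut(0, 1): punch at orig (0,3); cuts so far [(0, 3)]; region rows[0,8) x cols[2,4) = 8x2
Op 6 cut(4, 1): punch at orig (4,3); cuts so far [(0, 3), (4, 3)]; region rows[0,8) x cols[2,4) = 8x2
Unfold 1 (reflect across v@2): 4 holes -> [(0, 0), (0, 3), (4, 0), (4, 3)]
Unfold 2 (reflect across h@8): 8 holes -> [(0, 0), (0, 3), (4, 0), (4, 3), (11, 0), (11, 3), (15, 0), (15, 3)]
Unfold 3 (reflect across h@16): 16 holes -> [(0, 0), (0, 3), (4, 0), (4, 3), (11, 0), (11, 3), (15, 0), (15, 3), (16, 0), (16, 3), (20, 0), (20, 3), (27, 0), (27, 3), (31, 0), (31, 3)]
Unfold 4 (reflect across v@4): 32 holes -> [(0, 0), (0, 3), (0, 4), (0, 7), (4, 0), (4, 3), (4, 4), (4, 7), (11, 0), (11, 3), (11, 4), (11, 7), (15, 0), (15, 3), (15, 4), (15, 7), (16, 0), (16, 3), (16, 4), (16, 7), (20, 0), (20, 3), (20, 4), (20, 7), (27, 0), (27, 3), (27, 4), (27, 7), (31, 0), (31, 3), (31, 4), (31, 7)]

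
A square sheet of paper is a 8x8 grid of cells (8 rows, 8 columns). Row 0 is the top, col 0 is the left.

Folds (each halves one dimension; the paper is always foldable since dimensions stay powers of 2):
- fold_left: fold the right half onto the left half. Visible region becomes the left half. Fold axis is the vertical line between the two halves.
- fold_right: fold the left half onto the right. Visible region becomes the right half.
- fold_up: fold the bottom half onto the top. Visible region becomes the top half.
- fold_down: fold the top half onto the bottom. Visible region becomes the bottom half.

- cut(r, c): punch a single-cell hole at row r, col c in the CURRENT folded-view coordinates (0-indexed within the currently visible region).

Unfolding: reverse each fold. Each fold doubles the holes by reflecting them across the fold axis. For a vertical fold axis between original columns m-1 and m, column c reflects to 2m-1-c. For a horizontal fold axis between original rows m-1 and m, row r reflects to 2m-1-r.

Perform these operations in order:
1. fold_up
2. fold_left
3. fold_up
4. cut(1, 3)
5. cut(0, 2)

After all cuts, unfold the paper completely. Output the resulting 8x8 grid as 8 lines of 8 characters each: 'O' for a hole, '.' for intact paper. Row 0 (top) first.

Answer: ..O..O..
...OO...
...OO...
..O..O..
..O..O..
...OO...
...OO...
..O..O..

Derivation:
Op 1 fold_up: fold axis h@4; visible region now rows[0,4) x cols[0,8) = 4x8
Op 2 fold_left: fold axis v@4; visible region now rows[0,4) x cols[0,4) = 4x4
Op 3 fold_up: fold axis h@2; visible region now rows[0,2) x cols[0,4) = 2x4
Op 4 cut(1, 3): punch at orig (1,3); cuts so far [(1, 3)]; region rows[0,2) x cols[0,4) = 2x4
Op 5 cut(0, 2): punch at orig (0,2); cuts so far [(0, 2), (1, 3)]; region rows[0,2) x cols[0,4) = 2x4
Unfold 1 (reflect across h@2): 4 holes -> [(0, 2), (1, 3), (2, 3), (3, 2)]
Unfold 2 (reflect across v@4): 8 holes -> [(0, 2), (0, 5), (1, 3), (1, 4), (2, 3), (2, 4), (3, 2), (3, 5)]
Unfold 3 (reflect across h@4): 16 holes -> [(0, 2), (0, 5), (1, 3), (1, 4), (2, 3), (2, 4), (3, 2), (3, 5), (4, 2), (4, 5), (5, 3), (5, 4), (6, 3), (6, 4), (7, 2), (7, 5)]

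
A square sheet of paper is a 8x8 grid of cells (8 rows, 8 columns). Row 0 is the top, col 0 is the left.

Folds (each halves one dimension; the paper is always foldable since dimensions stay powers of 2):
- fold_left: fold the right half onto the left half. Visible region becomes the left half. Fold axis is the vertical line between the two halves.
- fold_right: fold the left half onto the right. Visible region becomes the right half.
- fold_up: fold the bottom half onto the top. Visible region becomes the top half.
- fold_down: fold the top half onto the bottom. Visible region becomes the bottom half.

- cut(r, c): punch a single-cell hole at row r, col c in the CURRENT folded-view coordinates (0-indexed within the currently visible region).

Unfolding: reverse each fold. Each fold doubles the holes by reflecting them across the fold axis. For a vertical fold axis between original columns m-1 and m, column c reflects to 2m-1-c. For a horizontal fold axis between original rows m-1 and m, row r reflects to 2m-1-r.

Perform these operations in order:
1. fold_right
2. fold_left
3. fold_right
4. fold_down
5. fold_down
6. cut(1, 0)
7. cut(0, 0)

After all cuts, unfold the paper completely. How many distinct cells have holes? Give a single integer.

Op 1 fold_right: fold axis v@4; visible region now rows[0,8) x cols[4,8) = 8x4
Op 2 fold_left: fold axis v@6; visible region now rows[0,8) x cols[4,6) = 8x2
Op 3 fold_right: fold axis v@5; visible region now rows[0,8) x cols[5,6) = 8x1
Op 4 fold_down: fold axis h@4; visible region now rows[4,8) x cols[5,6) = 4x1
Op 5 fold_down: fold axis h@6; visible region now rows[6,8) x cols[5,6) = 2x1
Op 6 cut(1, 0): punch at orig (7,5); cuts so far [(7, 5)]; region rows[6,8) x cols[5,6) = 2x1
Op 7 cut(0, 0): punch at orig (6,5); cuts so far [(6, 5), (7, 5)]; region rows[6,8) x cols[5,6) = 2x1
Unfold 1 (reflect across h@6): 4 holes -> [(4, 5), (5, 5), (6, 5), (7, 5)]
Unfold 2 (reflect across h@4): 8 holes -> [(0, 5), (1, 5), (2, 5), (3, 5), (4, 5), (5, 5), (6, 5), (7, 5)]
Unfold 3 (reflect across v@5): 16 holes -> [(0, 4), (0, 5), (1, 4), (1, 5), (2, 4), (2, 5), (3, 4), (3, 5), (4, 4), (4, 5), (5, 4), (5, 5), (6, 4), (6, 5), (7, 4), (7, 5)]
Unfold 4 (reflect across v@6): 32 holes -> [(0, 4), (0, 5), (0, 6), (0, 7), (1, 4), (1, 5), (1, 6), (1, 7), (2, 4), (2, 5), (2, 6), (2, 7), (3, 4), (3, 5), (3, 6), (3, 7), (4, 4), (4, 5), (4, 6), (4, 7), (5, 4), (5, 5), (5, 6), (5, 7), (6, 4), (6, 5), (6, 6), (6, 7), (7, 4), (7, 5), (7, 6), (7, 7)]
Unfold 5 (reflect across v@4): 64 holes -> [(0, 0), (0, 1), (0, 2), (0, 3), (0, 4), (0, 5), (0, 6), (0, 7), (1, 0), (1, 1), (1, 2), (1, 3), (1, 4), (1, 5), (1, 6), (1, 7), (2, 0), (2, 1), (2, 2), (2, 3), (2, 4), (2, 5), (2, 6), (2, 7), (3, 0), (3, 1), (3, 2), (3, 3), (3, 4), (3, 5), (3, 6), (3, 7), (4, 0), (4, 1), (4, 2), (4, 3), (4, 4), (4, 5), (4, 6), (4, 7), (5, 0), (5, 1), (5, 2), (5, 3), (5, 4), (5, 5), (5, 6), (5, 7), (6, 0), (6, 1), (6, 2), (6, 3), (6, 4), (6, 5), (6, 6), (6, 7), (7, 0), (7, 1), (7, 2), (7, 3), (7, 4), (7, 5), (7, 6), (7, 7)]

Answer: 64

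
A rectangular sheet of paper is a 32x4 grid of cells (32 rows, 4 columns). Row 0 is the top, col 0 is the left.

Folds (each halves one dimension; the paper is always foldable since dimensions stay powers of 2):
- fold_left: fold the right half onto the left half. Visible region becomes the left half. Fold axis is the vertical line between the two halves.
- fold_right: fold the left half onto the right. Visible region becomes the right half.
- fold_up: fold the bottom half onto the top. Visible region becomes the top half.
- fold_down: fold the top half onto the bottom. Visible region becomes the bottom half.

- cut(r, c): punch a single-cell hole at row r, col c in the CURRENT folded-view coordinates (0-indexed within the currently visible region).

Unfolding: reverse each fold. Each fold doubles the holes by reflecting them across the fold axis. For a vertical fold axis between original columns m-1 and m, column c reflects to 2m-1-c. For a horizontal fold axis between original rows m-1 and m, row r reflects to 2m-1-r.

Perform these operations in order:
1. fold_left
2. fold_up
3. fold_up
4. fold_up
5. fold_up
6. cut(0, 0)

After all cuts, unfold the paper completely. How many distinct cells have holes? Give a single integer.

Op 1 fold_left: fold axis v@2; visible region now rows[0,32) x cols[0,2) = 32x2
Op 2 fold_up: fold axis h@16; visible region now rows[0,16) x cols[0,2) = 16x2
Op 3 fold_up: fold axis h@8; visible region now rows[0,8) x cols[0,2) = 8x2
Op 4 fold_up: fold axis h@4; visible region now rows[0,4) x cols[0,2) = 4x2
Op 5 fold_up: fold axis h@2; visible region now rows[0,2) x cols[0,2) = 2x2
Op 6 cut(0, 0): punch at orig (0,0); cuts so far [(0, 0)]; region rows[0,2) x cols[0,2) = 2x2
Unfold 1 (reflect across h@2): 2 holes -> [(0, 0), (3, 0)]
Unfold 2 (reflect across h@4): 4 holes -> [(0, 0), (3, 0), (4, 0), (7, 0)]
Unfold 3 (reflect across h@8): 8 holes -> [(0, 0), (3, 0), (4, 0), (7, 0), (8, 0), (11, 0), (12, 0), (15, 0)]
Unfold 4 (reflect across h@16): 16 holes -> [(0, 0), (3, 0), (4, 0), (7, 0), (8, 0), (11, 0), (12, 0), (15, 0), (16, 0), (19, 0), (20, 0), (23, 0), (24, 0), (27, 0), (28, 0), (31, 0)]
Unfold 5 (reflect across v@2): 32 holes -> [(0, 0), (0, 3), (3, 0), (3, 3), (4, 0), (4, 3), (7, 0), (7, 3), (8, 0), (8, 3), (11, 0), (11, 3), (12, 0), (12, 3), (15, 0), (15, 3), (16, 0), (16, 3), (19, 0), (19, 3), (20, 0), (20, 3), (23, 0), (23, 3), (24, 0), (24, 3), (27, 0), (27, 3), (28, 0), (28, 3), (31, 0), (31, 3)]

Answer: 32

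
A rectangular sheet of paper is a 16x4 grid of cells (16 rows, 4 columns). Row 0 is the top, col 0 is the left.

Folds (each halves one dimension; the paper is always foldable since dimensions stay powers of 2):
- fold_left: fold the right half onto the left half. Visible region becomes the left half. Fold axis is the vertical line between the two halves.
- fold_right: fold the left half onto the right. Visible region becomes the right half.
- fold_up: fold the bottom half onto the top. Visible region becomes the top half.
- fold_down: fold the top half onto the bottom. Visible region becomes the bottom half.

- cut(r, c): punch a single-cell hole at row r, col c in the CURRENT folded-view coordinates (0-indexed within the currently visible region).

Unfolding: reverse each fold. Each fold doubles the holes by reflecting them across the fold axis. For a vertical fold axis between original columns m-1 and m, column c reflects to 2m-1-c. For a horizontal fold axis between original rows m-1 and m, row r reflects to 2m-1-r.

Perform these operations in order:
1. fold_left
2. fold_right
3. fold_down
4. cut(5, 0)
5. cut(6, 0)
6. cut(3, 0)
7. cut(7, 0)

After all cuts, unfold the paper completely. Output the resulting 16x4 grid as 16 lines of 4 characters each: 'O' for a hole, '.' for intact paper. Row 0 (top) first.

Answer: OOOO
OOOO
OOOO
....
OOOO
....
....
....
....
....
....
OOOO
....
OOOO
OOOO
OOOO

Derivation:
Op 1 fold_left: fold axis v@2; visible region now rows[0,16) x cols[0,2) = 16x2
Op 2 fold_right: fold axis v@1; visible region now rows[0,16) x cols[1,2) = 16x1
Op 3 fold_down: fold axis h@8; visible region now rows[8,16) x cols[1,2) = 8x1
Op 4 cut(5, 0): punch at orig (13,1); cuts so far [(13, 1)]; region rows[8,16) x cols[1,2) = 8x1
Op 5 cut(6, 0): punch at orig (14,1); cuts so far [(13, 1), (14, 1)]; region rows[8,16) x cols[1,2) = 8x1
Op 6 cut(3, 0): punch at orig (11,1); cuts so far [(11, 1), (13, 1), (14, 1)]; region rows[8,16) x cols[1,2) = 8x1
Op 7 cut(7, 0): punch at orig (15,1); cuts so far [(11, 1), (13, 1), (14, 1), (15, 1)]; region rows[8,16) x cols[1,2) = 8x1
Unfold 1 (reflect across h@8): 8 holes -> [(0, 1), (1, 1), (2, 1), (4, 1), (11, 1), (13, 1), (14, 1), (15, 1)]
Unfold 2 (reflect across v@1): 16 holes -> [(0, 0), (0, 1), (1, 0), (1, 1), (2, 0), (2, 1), (4, 0), (4, 1), (11, 0), (11, 1), (13, 0), (13, 1), (14, 0), (14, 1), (15, 0), (15, 1)]
Unfold 3 (reflect across v@2): 32 holes -> [(0, 0), (0, 1), (0, 2), (0, 3), (1, 0), (1, 1), (1, 2), (1, 3), (2, 0), (2, 1), (2, 2), (2, 3), (4, 0), (4, 1), (4, 2), (4, 3), (11, 0), (11, 1), (11, 2), (11, 3), (13, 0), (13, 1), (13, 2), (13, 3), (14, 0), (14, 1), (14, 2), (14, 3), (15, 0), (15, 1), (15, 2), (15, 3)]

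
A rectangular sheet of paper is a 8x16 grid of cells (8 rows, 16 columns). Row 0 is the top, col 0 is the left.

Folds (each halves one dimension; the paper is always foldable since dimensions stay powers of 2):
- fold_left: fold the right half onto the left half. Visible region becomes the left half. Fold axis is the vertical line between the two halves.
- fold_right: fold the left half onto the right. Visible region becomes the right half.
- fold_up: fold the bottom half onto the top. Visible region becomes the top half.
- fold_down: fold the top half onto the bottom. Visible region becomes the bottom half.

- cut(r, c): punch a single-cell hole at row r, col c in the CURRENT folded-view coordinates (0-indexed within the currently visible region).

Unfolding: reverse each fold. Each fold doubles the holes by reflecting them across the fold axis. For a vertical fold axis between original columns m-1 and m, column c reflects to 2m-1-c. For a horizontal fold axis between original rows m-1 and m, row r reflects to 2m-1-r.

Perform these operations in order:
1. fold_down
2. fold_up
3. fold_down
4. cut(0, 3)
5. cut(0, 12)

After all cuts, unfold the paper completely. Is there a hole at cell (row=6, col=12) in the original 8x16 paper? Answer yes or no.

Answer: yes

Derivation:
Op 1 fold_down: fold axis h@4; visible region now rows[4,8) x cols[0,16) = 4x16
Op 2 fold_up: fold axis h@6; visible region now rows[4,6) x cols[0,16) = 2x16
Op 3 fold_down: fold axis h@5; visible region now rows[5,6) x cols[0,16) = 1x16
Op 4 cut(0, 3): punch at orig (5,3); cuts so far [(5, 3)]; region rows[5,6) x cols[0,16) = 1x16
Op 5 cut(0, 12): punch at orig (5,12); cuts so far [(5, 3), (5, 12)]; region rows[5,6) x cols[0,16) = 1x16
Unfold 1 (reflect across h@5): 4 holes -> [(4, 3), (4, 12), (5, 3), (5, 12)]
Unfold 2 (reflect across h@6): 8 holes -> [(4, 3), (4, 12), (5, 3), (5, 12), (6, 3), (6, 12), (7, 3), (7, 12)]
Unfold 3 (reflect across h@4): 16 holes -> [(0, 3), (0, 12), (1, 3), (1, 12), (2, 3), (2, 12), (3, 3), (3, 12), (4, 3), (4, 12), (5, 3), (5, 12), (6, 3), (6, 12), (7, 3), (7, 12)]
Holes: [(0, 3), (0, 12), (1, 3), (1, 12), (2, 3), (2, 12), (3, 3), (3, 12), (4, 3), (4, 12), (5, 3), (5, 12), (6, 3), (6, 12), (7, 3), (7, 12)]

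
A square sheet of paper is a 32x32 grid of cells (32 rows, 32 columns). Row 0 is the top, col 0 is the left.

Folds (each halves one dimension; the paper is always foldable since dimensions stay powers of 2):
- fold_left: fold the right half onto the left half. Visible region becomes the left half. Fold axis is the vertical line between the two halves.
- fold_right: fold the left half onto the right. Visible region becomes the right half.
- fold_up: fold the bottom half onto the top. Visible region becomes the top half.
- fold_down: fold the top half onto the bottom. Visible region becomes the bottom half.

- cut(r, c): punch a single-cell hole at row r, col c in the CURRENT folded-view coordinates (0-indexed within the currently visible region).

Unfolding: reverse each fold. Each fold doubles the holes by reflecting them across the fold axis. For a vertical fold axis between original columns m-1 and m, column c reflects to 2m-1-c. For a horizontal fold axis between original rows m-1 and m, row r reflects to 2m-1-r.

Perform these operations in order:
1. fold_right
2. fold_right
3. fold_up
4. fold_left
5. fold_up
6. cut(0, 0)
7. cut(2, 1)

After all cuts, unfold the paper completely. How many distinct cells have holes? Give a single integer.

Answer: 64

Derivation:
Op 1 fold_right: fold axis v@16; visible region now rows[0,32) x cols[16,32) = 32x16
Op 2 fold_right: fold axis v@24; visible region now rows[0,32) x cols[24,32) = 32x8
Op 3 fold_up: fold axis h@16; visible region now rows[0,16) x cols[24,32) = 16x8
Op 4 fold_left: fold axis v@28; visible region now rows[0,16) x cols[24,28) = 16x4
Op 5 fold_up: fold axis h@8; visible region now rows[0,8) x cols[24,28) = 8x4
Op 6 cut(0, 0): punch at orig (0,24); cuts so far [(0, 24)]; region rows[0,8) x cols[24,28) = 8x4
Op 7 cut(2, 1): punch at orig (2,25); cuts so far [(0, 24), (2, 25)]; region rows[0,8) x cols[24,28) = 8x4
Unfold 1 (reflect across h@8): 4 holes -> [(0, 24), (2, 25), (13, 25), (15, 24)]
Unfold 2 (reflect across v@28): 8 holes -> [(0, 24), (0, 31), (2, 25), (2, 30), (13, 25), (13, 30), (15, 24), (15, 31)]
Unfold 3 (reflect across h@16): 16 holes -> [(0, 24), (0, 31), (2, 25), (2, 30), (13, 25), (13, 30), (15, 24), (15, 31), (16, 24), (16, 31), (18, 25), (18, 30), (29, 25), (29, 30), (31, 24), (31, 31)]
Unfold 4 (reflect across v@24): 32 holes -> [(0, 16), (0, 23), (0, 24), (0, 31), (2, 17), (2, 22), (2, 25), (2, 30), (13, 17), (13, 22), (13, 25), (13, 30), (15, 16), (15, 23), (15, 24), (15, 31), (16, 16), (16, 23), (16, 24), (16, 31), (18, 17), (18, 22), (18, 25), (18, 30), (29, 17), (29, 22), (29, 25), (29, 30), (31, 16), (31, 23), (31, 24), (31, 31)]
Unfold 5 (reflect across v@16): 64 holes -> [(0, 0), (0, 7), (0, 8), (0, 15), (0, 16), (0, 23), (0, 24), (0, 31), (2, 1), (2, 6), (2, 9), (2, 14), (2, 17), (2, 22), (2, 25), (2, 30), (13, 1), (13, 6), (13, 9), (13, 14), (13, 17), (13, 22), (13, 25), (13, 30), (15, 0), (15, 7), (15, 8), (15, 15), (15, 16), (15, 23), (15, 24), (15, 31), (16, 0), (16, 7), (16, 8), (16, 15), (16, 16), (16, 23), (16, 24), (16, 31), (18, 1), (18, 6), (18, 9), (18, 14), (18, 17), (18, 22), (18, 25), (18, 30), (29, 1), (29, 6), (29, 9), (29, 14), (29, 17), (29, 22), (29, 25), (29, 30), (31, 0), (31, 7), (31, 8), (31, 15), (31, 16), (31, 23), (31, 24), (31, 31)]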